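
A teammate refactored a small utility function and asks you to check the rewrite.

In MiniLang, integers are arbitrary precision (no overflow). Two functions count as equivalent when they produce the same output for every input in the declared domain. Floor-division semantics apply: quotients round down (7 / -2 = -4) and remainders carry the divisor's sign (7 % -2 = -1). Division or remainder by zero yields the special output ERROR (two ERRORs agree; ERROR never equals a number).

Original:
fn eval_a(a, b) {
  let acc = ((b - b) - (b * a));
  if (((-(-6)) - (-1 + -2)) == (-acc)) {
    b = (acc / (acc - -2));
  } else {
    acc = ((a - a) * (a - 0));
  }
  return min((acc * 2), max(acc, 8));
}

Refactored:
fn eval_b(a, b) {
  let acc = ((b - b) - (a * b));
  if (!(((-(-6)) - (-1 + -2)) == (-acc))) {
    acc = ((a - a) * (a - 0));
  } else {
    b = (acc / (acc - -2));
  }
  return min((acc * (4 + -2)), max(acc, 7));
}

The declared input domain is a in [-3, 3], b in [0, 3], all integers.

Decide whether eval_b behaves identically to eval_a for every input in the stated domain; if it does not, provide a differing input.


The edit looks behavioral (`8` became `7`), but over these ranges it never changes the outcome.
As a probe, take a=-3, b=3: eval_a runs acc becomes 9; next (((-(-6)) - (-1 + -2)) == (-acc)) evaluates to false; next acc becomes 0; next final value 0; eval_b runs acc becomes 9; next (!(((-(-6)) - (-1 + -2)) == (-acc))) evaluates to true; next acc becomes 0; next final value 0; both end at 0.
Every one of the 28 inputs gives matching results.
verdict: equivalent


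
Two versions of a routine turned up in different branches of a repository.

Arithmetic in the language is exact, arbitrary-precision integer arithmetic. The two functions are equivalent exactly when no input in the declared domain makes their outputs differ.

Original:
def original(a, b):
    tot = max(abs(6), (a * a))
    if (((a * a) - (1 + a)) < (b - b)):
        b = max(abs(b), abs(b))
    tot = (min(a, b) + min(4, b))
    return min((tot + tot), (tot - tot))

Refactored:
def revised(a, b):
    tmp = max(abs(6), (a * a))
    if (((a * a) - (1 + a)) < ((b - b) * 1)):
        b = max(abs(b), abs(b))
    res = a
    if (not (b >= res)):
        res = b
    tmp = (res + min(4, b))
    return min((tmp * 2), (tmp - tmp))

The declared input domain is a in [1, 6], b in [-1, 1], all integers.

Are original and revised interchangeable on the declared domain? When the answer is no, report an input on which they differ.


Although branching structure differs; min/max/abs usage differs; comparison usage differs; arithmetic usage differs; constant usage differs; local variable names differ; statement counts differ; boolean connective usage differs, 18/18 inputs agree.
verdict: equivalent


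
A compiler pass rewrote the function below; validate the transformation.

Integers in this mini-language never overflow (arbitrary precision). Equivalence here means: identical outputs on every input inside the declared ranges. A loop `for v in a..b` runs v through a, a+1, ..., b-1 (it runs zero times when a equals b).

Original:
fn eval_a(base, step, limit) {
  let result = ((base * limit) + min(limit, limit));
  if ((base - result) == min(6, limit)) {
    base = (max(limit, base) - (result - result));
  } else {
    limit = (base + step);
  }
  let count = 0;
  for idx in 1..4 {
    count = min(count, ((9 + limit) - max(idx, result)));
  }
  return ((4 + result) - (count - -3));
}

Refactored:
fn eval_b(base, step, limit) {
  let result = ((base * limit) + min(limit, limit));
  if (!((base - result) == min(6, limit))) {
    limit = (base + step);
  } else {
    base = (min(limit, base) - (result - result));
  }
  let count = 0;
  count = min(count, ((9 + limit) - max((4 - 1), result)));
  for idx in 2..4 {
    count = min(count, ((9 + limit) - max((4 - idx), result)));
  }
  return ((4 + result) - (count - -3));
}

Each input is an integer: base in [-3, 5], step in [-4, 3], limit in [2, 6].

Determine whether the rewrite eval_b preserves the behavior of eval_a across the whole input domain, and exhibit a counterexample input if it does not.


Equivalent. The one real change (`max(limit, base)` became `min(limit, base)`) has no effect anywhere in the declared ranges.
An exhaustive pass over the 360 declared inputs shows identical outputs.
Spot check at base=1, step=1, limit=6 — eval_a: result becomes 12; next ((base - result) == min(6, limit)) evaluates to false; next limit becomes 2; next count becomes 0; next at idx=1:; next count becomes -1; next at idx=2:; next count becomes -1; next at idx=3:; next count becomes -1; next final value 14. eval_b: result becomes 12; next (!((base - result) == min(6, limit))) evaluates to true; next limit becomes 2; next count becomes 0; next count becomes -1; next at idx=2:; next count becomes -1; next at idx=3:; next count becomes -1; next final value 14. Both give 14.
verdict: equivalent


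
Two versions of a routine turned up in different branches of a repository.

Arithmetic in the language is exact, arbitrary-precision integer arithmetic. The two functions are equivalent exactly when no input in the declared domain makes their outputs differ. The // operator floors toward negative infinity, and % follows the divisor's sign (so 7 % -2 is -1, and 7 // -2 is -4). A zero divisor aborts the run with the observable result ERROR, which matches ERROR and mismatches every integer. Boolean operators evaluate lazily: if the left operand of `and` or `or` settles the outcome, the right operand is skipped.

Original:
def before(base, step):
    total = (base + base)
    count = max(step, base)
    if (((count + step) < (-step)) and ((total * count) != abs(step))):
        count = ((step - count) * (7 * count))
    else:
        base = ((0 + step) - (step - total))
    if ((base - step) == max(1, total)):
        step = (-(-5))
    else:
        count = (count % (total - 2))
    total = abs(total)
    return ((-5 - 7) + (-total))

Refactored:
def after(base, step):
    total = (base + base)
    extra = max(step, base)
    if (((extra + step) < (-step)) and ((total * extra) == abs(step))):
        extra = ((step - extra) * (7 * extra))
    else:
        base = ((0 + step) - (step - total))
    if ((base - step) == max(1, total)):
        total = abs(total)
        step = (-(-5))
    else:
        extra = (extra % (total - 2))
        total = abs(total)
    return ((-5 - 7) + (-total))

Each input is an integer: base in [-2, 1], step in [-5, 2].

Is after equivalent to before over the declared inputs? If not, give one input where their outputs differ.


Not equivalent: base=1, step=-1 separates them (-14 vs ERROR).
before: total := 2 | count := 1 | (((count + step) < (-step)) and ((total * count) != abs(step))): true | count := -14 | ((base - step) == max(1, total)): true | step := 5 | total := 2 | result -14
after: total := 2 | extra := 1 | (((extra + step) < (-step)) and ((total * extra) == abs(step))): false | base := 2 | ((base - step) == max(1, total)): false | divide-by-zero, output ERROR
verdict: not equivalent; witness: base=1, step=-1


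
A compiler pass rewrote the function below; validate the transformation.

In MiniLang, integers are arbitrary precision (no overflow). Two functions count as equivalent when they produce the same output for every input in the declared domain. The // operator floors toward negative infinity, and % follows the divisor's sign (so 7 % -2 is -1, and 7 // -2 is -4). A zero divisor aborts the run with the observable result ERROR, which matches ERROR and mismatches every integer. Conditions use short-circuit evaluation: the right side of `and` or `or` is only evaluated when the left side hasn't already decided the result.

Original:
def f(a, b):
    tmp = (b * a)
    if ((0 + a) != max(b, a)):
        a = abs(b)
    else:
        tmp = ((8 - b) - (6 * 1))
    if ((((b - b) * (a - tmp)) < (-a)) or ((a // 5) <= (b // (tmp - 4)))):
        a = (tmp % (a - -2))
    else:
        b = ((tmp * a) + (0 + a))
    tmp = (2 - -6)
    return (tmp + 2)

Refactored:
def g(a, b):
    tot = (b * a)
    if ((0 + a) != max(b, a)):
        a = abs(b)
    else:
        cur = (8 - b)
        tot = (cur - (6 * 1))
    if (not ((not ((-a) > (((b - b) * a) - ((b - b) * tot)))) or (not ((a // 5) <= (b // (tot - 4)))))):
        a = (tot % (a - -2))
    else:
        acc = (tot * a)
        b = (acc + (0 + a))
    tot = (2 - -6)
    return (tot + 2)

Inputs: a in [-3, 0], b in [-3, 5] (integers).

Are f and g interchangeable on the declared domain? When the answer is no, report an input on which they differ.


Not equivalent: a=-2, b=-3 separates them (ERROR vs 10).
f: tmp becomes 6; next ((0 + a) != max(b, a)) evaluates to false; next tmp becomes 5; next ((((b - b) * (a - tmp)) < (-a)) or ((a // 5) <= (b // (tmp - 4)))) evaluates to true; next hits division by zero so the output is ERROR
g: tot becomes 6; next ((0 + a) != max(b, a)) evaluates to false; next cur becomes 11; next tot becomes 5; next (not ((not ((-a) > (((b - b) * a) - ((b - b) * tot)))) or (not ((a // 5) <= (b // (tot - 4)))))) evaluates to false; next acc becomes -10; next b becomes -12; next tot becomes 8; next final value 10
verdict: not equivalent; witness: a=-2, b=-3


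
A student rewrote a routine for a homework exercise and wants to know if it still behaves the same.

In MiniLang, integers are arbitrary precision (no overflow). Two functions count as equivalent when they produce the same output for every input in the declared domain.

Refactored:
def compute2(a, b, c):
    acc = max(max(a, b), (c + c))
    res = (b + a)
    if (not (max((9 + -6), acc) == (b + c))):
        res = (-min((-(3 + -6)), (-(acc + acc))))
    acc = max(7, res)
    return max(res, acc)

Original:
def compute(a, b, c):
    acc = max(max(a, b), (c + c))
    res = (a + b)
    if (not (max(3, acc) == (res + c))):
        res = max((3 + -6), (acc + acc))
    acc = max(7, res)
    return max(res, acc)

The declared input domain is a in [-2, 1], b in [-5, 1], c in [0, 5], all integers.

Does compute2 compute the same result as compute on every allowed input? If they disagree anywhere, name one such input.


Not equivalent: a=1, b=1, c=2 separates them (7 vs 8).
compute: acc becomes 4; next res becomes 2; next (not (max(3, acc) == (res + c))) evaluates to false; next acc becomes 7; next final value 7
compute2: acc becomes 4; next res becomes 2; next (not (max((9 + -6), acc) == (b + c))) evaluates to true; next res becomes 8; next acc becomes 8; next final value 8
verdict: not equivalent; witness: a=1, b=1, c=2


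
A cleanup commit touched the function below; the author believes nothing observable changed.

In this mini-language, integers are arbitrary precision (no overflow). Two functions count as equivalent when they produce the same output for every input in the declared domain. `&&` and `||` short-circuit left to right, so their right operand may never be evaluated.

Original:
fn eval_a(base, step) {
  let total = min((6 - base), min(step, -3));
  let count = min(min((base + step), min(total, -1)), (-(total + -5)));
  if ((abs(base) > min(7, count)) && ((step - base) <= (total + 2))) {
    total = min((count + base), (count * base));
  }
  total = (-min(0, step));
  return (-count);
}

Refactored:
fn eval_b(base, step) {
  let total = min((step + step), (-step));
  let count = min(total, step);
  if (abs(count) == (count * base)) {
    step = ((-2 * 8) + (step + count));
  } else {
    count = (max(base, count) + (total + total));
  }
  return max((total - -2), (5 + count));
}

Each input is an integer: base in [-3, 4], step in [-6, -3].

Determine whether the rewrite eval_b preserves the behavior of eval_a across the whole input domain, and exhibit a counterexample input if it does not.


The rewrite breaks on base=-3, step=-6, where the results are 9 and -10.
eval_a: total = -6; count = -9; ((abs(base) > min(7, count)) && ((step - base) <= (total + 2))) -> false; total = 6; return 9
eval_b: total = -12; count = -12; (abs(count) == (count * base)) -> false; count = -27; return -10
verdict: not equivalent; witness: base=-3, step=-6


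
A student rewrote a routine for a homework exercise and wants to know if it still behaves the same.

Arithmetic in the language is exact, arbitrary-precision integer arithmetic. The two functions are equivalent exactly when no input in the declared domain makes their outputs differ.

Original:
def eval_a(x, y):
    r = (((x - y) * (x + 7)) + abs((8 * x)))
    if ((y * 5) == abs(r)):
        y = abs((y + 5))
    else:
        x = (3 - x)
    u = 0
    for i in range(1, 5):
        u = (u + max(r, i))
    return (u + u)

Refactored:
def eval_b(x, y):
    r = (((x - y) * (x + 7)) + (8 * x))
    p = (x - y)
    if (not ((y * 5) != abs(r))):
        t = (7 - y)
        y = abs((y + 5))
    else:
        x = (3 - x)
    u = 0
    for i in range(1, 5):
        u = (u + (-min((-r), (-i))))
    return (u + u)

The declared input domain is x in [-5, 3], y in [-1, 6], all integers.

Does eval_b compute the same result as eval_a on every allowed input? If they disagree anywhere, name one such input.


The rewrite breaks on x=-5, y=-1, where the results are 256 and 20.
eval_a: r=32, then ((y * 5) == abs(r)) is false, then x=8, then u=0, then (i=1), then u=32, then (i=2), then u=64, then (i=3), then u=96, then (i=4), then u=128, then returns 256
eval_b: r=-48, then p=-4, then (not ((y * 5) != abs(r))) is false, then x=8, then u=0, then (i=1), then u=1, then (i=2), then u=3, then (i=3), then u=6, then (i=4), then u=10, then returns 20
verdict: not equivalent; witness: x=-5, y=-1


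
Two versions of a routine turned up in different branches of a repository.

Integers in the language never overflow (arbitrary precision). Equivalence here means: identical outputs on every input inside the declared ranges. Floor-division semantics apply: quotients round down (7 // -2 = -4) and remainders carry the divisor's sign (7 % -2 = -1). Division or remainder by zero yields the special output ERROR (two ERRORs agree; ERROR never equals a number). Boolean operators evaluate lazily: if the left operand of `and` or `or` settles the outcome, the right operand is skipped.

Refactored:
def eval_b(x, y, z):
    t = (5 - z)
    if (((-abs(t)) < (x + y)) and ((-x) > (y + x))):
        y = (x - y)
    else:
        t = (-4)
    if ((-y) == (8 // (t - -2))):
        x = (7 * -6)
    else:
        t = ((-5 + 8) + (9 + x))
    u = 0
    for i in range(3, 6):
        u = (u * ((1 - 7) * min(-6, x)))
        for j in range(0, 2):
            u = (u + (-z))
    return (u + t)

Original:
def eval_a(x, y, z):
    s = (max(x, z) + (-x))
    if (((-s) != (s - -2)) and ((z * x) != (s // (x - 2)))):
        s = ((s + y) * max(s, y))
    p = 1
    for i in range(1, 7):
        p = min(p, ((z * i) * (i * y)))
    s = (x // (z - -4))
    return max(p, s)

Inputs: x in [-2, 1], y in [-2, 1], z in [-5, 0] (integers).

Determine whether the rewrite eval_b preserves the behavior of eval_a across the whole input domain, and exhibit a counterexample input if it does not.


Try x=-2, y=-2, z=-5.
eval_a: s := 0 | (((-s) != (s - -2)) and ((z * x) != (s // (x - 2)))): true | s := 0 | p := 1 | iter i=1: | p := 1 | iter i=2: | p := 1 | iter i=3: | p := 1 | iter i=4: | p := 1 | iter i=5: | p := 1 | iter i=6: | p := 1 | s := 2 | result 2
eval_b: t := 10 | (((-abs(t)) < (x + y)) and ((-x) > (y + x))): true | y := 0 | ((-y) == (8 // (t - -2))): true | x := -42 | u := 0 | iter i=3: | u := 0 | iter j=0: | u := 5 | iter j=1: | u := 10 | iter i=4: | u := 2520 | iter j=0: | u := 2525 | iter j=1: | u := 2530 | iter i=5: | u := 637560 | iter j=0: | u := 637565 | iter j=1: | u := 637570 | result 637580
2 and 637580 differ, so these are not the same function on this domain.
verdict: not equivalent; witness: x=-2, y=-2, z=-5


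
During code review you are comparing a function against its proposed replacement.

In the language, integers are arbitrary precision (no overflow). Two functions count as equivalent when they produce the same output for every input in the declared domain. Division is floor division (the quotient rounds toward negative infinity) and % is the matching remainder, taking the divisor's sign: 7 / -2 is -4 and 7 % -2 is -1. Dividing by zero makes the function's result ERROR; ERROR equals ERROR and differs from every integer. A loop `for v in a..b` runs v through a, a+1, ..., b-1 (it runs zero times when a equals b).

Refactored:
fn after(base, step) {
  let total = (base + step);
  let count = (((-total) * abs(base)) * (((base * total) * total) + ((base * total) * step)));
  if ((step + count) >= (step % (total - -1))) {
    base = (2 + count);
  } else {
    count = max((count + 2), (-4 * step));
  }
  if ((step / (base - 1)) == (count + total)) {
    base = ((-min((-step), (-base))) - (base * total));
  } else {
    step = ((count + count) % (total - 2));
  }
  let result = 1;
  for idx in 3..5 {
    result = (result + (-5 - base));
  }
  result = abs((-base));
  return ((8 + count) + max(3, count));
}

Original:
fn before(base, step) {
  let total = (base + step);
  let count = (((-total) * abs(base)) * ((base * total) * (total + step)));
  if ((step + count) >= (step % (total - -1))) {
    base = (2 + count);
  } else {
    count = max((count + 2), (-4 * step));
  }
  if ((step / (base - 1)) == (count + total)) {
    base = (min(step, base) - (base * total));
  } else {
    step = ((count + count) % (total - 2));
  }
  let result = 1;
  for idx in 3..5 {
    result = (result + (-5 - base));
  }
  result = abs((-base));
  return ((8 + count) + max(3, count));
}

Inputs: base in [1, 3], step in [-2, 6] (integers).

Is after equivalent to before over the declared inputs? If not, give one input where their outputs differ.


One difference looks behavioral, but it never changes the outcome for any declared input.
Spot check at base=2, step=1 — before: total = 3; count = -144; ((step + count) >= (step % (total - -1))) -> false; count = -4; ((step / (base - 1)) == (count + total)) -> false; step = 0; result = 1; [idx=3]; result = -6; [idx=4]; result = -13; result = 2; return 7. after: total = 3; count = -144; ((step + count) >= (step % (total - -1))) -> false; count = -4; ((step / (base - 1)) == (count + total)) -> false; step = 0; result = 1; [idx=3]; result = -6; [idx=4]; result = -13; result = 2; return 7. Both give 7.
Sweeping the whole domain (27 inputs) finds no disagreement.
verdict: equivalent


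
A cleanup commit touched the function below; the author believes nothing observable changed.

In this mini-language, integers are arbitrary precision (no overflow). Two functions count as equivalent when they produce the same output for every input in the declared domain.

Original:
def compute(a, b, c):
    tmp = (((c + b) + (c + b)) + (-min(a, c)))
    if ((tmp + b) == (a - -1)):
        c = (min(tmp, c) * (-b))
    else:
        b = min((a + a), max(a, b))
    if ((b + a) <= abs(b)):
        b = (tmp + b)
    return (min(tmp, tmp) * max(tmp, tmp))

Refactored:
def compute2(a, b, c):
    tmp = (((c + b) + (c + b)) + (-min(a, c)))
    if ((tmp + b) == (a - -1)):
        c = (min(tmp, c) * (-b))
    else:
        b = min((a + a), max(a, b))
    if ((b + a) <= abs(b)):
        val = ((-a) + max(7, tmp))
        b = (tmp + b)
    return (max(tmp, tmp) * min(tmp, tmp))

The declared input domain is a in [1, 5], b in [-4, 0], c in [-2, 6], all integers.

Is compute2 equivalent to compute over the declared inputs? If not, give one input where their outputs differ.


The two are interchangeable: local variable names differ, and min/max/abs usage differs, and statement counts differ, and arithmetic usage differs, and constant usage differs, and every declared input agrees.
One worked example (a=2, b=-4, c=6) — compute: tmp=2, then ((tmp + b) == (a - -1)) is false, then b=2, then ((b + a) <= abs(b)) is false, then returns 4; compute2: tmp=2, then ((tmp + b) == (a - -1)) is false, then b=2, then ((b + a) <= abs(b)) is false, then returns 4; agreement on 4.
Every one of the 225 inputs gives matching results.
verdict: equivalent


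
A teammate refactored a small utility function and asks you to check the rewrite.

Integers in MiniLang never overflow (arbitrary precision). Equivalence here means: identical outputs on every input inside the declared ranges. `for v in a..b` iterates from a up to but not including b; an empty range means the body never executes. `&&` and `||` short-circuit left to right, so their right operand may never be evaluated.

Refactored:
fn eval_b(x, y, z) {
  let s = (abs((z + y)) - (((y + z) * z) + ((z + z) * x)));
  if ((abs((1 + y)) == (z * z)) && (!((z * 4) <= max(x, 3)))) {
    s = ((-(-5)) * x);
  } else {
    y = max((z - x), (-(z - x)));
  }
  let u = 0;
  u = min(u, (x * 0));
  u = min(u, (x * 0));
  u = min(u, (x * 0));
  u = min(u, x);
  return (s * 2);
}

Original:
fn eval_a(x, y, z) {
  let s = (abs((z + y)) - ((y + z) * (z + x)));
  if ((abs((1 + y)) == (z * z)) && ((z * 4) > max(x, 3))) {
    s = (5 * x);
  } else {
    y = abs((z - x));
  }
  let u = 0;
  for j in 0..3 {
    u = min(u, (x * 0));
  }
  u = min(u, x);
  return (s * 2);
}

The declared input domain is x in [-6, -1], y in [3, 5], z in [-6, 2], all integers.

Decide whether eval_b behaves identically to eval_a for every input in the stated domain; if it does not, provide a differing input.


Not equivalent: x=-6, y=3, z=-6 separates them (-66 vs -174).
eval_a: s becomes -33; next ((abs((1 + y)) == (z * z)) && ((z * 4) > max(x, 3))) evaluates to false; next y becomes 0; next u becomes 0; next at j=0:; next u becomes 0; next at j=1:; next u becomes 0; next at j=2:; next u becomes 0; next u becomes -6; next final value -66
eval_b: s becomes -87; next ((abs((1 + y)) == (z * z)) && (!((z * 4) <= max(x, 3)))) evaluates to false; next y becomes 0; next u becomes 0; next u becomes 0; next u becomes 0; next u becomes 0; next u becomes -6; next final value -174
verdict: not equivalent; witness: x=-6, y=3, z=-6


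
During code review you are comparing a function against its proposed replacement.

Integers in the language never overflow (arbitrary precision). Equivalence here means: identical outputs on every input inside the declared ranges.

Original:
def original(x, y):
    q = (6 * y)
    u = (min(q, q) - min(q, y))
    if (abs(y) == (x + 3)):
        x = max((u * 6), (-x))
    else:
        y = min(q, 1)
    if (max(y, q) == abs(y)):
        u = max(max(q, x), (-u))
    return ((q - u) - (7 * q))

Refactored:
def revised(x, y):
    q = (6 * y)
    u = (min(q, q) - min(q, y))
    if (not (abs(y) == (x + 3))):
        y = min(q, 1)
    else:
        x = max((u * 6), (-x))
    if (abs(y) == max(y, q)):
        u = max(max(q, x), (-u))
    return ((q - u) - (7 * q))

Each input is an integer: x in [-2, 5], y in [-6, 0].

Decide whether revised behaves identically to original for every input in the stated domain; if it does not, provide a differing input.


Changes here: boolean connective usage differs; the full 56-point sweep finds no disagreement.
verdict: equivalent


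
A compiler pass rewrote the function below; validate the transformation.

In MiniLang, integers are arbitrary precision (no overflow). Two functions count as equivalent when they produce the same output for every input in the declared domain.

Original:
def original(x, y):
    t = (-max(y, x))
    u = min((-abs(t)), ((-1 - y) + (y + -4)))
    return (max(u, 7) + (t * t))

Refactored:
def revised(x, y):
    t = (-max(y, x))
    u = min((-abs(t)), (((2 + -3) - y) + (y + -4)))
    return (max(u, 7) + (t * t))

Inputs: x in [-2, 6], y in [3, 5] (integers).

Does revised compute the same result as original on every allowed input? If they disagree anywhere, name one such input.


Behavior is preserved: although arithmetic usage differs; and constant usage differs, the outputs never diverge.
Spot check at x=4, y=5 — original: t becomes -5; next u becomes -5; next final value 32. revised: t becomes -5; next u becomes -5; next final value 32. Both give 32.
Checked all 27 inputs in the declared domain: the outputs agree on every one.
verdict: equivalent


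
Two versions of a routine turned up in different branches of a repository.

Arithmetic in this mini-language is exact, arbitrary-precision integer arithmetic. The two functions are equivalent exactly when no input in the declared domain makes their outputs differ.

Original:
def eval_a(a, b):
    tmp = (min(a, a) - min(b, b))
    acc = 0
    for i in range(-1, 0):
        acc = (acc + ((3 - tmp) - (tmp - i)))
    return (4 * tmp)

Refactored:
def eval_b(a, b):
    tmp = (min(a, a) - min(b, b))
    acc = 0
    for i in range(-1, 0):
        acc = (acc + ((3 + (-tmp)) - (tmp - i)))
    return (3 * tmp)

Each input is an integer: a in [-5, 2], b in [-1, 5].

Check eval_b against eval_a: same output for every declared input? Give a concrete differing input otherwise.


Evaluate both at a=-5, b=-1.
eval_a: tmp = -4; acc = 0; [i=-1]; acc = 10; return -16
eval_b: tmp = -4; acc = 0; [i=-1]; acc = 10; return -12
-16 against -12: the behavior changed.
verdict: not equivalent; witness: a=-5, b=-1


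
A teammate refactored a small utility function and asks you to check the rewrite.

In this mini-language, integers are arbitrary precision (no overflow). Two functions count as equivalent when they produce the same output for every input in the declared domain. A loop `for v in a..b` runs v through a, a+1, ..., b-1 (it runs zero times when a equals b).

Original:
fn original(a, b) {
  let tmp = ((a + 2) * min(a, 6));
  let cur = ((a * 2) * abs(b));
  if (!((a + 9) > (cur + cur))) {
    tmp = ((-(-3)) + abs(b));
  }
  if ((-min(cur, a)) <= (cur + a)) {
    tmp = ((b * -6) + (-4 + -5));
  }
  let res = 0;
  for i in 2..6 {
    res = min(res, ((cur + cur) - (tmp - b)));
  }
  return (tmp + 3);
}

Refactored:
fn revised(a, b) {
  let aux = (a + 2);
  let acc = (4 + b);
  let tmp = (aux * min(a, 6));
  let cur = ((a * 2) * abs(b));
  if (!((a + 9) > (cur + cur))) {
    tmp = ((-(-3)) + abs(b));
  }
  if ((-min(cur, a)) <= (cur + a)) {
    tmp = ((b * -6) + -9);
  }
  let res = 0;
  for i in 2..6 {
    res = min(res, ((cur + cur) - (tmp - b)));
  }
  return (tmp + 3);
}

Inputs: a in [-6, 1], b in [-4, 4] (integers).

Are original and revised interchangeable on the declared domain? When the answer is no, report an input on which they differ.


Changes here: local variable names differ, plus constant usage differs, plus statement counts differ; the full 72-point sweep finds no disagreement.
verdict: equivalent


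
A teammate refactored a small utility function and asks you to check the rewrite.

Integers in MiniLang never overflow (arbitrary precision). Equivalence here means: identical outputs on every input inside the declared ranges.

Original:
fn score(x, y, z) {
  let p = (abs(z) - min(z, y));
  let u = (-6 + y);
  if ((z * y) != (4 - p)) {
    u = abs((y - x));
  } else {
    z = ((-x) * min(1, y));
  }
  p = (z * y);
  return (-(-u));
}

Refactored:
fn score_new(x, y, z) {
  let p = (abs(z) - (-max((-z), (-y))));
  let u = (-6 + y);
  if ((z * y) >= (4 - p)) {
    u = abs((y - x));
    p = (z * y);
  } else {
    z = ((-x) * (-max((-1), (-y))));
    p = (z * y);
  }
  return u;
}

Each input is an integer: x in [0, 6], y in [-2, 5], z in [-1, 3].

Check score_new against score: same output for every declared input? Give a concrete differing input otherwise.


Input x=0, y=-2, z=0: 2 from score versus -8 from score_new.
verdict: not equivalent; witness: x=0, y=-2, z=0


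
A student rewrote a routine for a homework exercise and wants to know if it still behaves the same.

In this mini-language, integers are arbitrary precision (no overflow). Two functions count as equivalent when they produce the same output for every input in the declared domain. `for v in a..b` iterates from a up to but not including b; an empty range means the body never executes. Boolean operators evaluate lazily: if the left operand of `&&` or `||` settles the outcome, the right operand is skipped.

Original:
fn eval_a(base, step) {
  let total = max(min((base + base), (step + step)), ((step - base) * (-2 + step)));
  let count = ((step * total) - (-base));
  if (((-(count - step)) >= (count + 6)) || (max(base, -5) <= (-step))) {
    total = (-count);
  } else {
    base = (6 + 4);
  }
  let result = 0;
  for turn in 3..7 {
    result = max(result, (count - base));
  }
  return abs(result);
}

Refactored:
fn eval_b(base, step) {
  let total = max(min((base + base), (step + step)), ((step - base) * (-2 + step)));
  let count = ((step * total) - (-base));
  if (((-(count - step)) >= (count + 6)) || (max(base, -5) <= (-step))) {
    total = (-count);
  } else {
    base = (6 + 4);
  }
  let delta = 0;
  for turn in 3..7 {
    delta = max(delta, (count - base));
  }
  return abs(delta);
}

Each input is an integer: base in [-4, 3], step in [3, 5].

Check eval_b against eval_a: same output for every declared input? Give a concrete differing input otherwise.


Differences: local variable names differ — yet all 24 inputs agree.
verdict: equivalent


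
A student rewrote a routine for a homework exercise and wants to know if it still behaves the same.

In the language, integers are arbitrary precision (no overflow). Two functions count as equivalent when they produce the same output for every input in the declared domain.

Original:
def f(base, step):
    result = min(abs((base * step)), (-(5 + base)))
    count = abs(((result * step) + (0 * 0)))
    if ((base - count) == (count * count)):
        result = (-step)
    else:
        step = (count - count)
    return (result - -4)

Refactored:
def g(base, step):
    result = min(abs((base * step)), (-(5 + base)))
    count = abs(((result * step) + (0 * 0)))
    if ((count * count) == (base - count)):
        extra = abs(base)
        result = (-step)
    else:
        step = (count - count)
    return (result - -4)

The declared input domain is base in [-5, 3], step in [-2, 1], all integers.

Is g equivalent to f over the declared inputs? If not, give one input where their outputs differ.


This is a faithful refactor — local variable names differ; also min/max/abs usage differs; also statement counts differ, but the computed results match everywhere.
As a probe, take base=2, step=-2: f runs result=-7, then count=14, then ((base - count) == (count * count)) is false, then step=0, then returns -3; g runs result=-7, then count=14, then ((count * count) == (base - count)) is false, then step=0, then returns -3; both end at -3.
Across all 36 domain points the two functions coincide.
verdict: equivalent


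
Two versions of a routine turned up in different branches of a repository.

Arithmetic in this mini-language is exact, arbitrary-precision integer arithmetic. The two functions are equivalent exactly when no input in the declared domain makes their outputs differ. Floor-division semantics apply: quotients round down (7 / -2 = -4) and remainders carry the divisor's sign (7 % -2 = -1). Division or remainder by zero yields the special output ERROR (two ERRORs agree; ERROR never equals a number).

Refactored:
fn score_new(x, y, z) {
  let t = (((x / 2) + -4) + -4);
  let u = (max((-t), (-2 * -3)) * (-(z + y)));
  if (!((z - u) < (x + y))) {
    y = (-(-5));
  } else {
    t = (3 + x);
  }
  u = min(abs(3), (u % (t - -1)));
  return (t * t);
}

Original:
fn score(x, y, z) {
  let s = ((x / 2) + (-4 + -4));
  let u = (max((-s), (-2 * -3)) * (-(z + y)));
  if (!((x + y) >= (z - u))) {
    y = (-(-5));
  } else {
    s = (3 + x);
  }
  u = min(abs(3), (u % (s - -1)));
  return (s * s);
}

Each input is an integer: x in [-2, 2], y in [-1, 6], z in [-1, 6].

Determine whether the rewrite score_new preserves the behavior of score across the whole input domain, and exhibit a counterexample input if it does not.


These are not equivalent — on x=-2, y=1, z=-1 the outputs split (1 vs 81).
score: s = -9; u = 0; (!((x + y) >= (z - u))) -> false; s = 1; u = 0; return 1
score_new: t = -9; u = 0; (!((z - u) < (x + y))) -> true; y = 5; u = 0; return 81
verdict: not equivalent; witness: x=-2, y=1, z=-1


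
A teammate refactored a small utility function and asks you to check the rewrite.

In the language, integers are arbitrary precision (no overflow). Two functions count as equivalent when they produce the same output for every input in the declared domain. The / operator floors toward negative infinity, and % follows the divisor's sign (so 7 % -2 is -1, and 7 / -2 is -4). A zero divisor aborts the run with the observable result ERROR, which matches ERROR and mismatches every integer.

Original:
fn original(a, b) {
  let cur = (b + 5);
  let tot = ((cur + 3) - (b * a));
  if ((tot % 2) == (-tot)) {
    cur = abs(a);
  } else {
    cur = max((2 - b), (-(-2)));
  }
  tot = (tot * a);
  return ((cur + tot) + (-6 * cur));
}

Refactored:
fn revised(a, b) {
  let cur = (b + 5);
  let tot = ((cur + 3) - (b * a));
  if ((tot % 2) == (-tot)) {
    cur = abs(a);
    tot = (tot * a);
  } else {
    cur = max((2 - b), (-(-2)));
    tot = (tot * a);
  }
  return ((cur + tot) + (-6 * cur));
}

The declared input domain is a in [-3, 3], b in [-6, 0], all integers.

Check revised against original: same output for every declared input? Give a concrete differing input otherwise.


Behavior is preserved: although arithmetic usage differs; and statement counts differ, the outputs never diverge.
Tracing a=2, b=-6: original: cur=-1, then tot=14, then ((tot % 2) == (-tot)) is false, then cur=8, then tot=28, then returns -12 | revised: cur=-1, then tot=14, then ((tot % 2) == (-tot)) is false, then cur=8, then tot=28, then returns -12 — matching result -12.
Sweeping the whole domain (49 inputs) finds no disagreement.
verdict: equivalent


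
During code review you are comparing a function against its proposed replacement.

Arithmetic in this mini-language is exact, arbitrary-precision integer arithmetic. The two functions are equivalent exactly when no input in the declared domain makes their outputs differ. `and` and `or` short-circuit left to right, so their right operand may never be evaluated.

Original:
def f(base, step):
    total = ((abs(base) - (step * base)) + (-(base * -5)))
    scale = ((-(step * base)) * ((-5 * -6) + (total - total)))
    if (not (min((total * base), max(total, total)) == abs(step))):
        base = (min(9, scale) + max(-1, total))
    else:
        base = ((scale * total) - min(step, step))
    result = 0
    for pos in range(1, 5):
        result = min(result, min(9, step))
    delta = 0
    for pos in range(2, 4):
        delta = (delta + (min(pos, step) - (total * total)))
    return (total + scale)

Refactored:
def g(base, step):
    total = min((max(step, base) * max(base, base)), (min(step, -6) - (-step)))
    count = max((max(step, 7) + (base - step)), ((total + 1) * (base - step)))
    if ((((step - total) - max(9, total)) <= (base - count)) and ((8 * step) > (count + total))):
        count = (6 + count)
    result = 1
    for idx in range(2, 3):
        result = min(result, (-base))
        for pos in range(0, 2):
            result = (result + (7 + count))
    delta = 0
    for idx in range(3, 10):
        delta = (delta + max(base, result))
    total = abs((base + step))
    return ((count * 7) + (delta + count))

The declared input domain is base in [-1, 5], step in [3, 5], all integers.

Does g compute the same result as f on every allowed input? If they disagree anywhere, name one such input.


Take base=-1, step=3.
f: total=-1, then scale=90, then (not (min((total * base), max(total, total)) == abs(step))) is true, then base=8, then result=0, then (pos=1), then result=0, then (pos=2), then result=0, then (pos=3), then result=0, then (pos=4), then result=0, then delta=0, then (pos=2), then delta=1, then (pos=3), then delta=3, then returns 89
g: total=-3, then count=8, then ((((step - total) - max(9, total)) <= (base - count)) and ((8 * step) > (count + total))) is false, then result=1, then (idx=2), then result=1, then (pos=0), then result=16, then (pos=1), then result=31, then delta=0, then (idx=3), then delta=31, then (idx=4), then delta=62, then (idx=5), then delta=93, then (idx=6), then delta=124, then (idx=7), then delta=155, then (idx=8), then delta=186, then (idx=9), then delta=217, then total=2, then returns 281
89 against 281: the behavior changed.
verdict: not equivalent; witness: base=-1, step=3


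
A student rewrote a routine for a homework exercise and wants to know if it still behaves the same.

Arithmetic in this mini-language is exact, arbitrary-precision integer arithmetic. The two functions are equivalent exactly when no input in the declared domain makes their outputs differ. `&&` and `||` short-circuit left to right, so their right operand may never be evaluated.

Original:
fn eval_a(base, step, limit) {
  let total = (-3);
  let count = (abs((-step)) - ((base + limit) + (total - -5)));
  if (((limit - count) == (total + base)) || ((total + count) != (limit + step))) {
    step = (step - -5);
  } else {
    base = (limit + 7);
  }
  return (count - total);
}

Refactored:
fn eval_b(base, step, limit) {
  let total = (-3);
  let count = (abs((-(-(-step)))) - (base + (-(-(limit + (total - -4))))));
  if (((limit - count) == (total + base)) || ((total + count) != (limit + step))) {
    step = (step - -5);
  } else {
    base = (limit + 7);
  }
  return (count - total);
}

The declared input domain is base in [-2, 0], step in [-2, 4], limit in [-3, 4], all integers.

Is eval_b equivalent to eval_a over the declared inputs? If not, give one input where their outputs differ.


Take base=-2, step=-2, limit=-3.
eval_a: total := -3 | count := 5 | (((limit - count) == (total + base)) || ((total + count) != (limit + step))): true | step := 3 | result 8
eval_b: total := -3 | count := 6 | (((limit - count) == (total + base)) || ((total + count) != (limit + step))): true | step := 3 | result 9
8 against 9: the behavior changed.
verdict: not equivalent; witness: base=-2, step=-2, limit=-3


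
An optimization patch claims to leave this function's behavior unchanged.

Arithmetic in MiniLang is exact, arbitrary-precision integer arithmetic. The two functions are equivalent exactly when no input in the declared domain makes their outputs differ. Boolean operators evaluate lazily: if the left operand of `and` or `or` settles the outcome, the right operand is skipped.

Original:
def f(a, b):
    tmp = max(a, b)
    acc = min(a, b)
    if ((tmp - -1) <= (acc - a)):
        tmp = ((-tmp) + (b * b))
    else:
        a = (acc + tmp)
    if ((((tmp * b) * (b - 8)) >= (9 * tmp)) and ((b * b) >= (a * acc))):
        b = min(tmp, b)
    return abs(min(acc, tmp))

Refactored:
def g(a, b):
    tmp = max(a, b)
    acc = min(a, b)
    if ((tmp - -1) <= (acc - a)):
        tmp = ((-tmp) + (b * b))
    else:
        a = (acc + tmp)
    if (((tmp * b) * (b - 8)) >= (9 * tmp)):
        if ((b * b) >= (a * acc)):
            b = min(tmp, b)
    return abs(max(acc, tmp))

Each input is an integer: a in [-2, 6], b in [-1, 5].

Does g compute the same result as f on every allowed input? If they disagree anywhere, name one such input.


Run the pair on a=-2, b=0.
f: tmp := 0 | acc := -2 | ((tmp - -1) <= (acc - a)): false | a := -2 | ((((tmp * b) * (b - 8)) >= (9 * tmp)) and ((b * b) >= (a * acc))): false | result 2
g: tmp := 0 | acc := -2 | ((tmp - -1) <= (acc - a)): false | a := -2 | (((tmp * b) * (b - 8)) >= (9 * tmp)): true | ((b * b) >= (a * acc)): false | result 0
2 and 0 differ, so these are not the same function on this domain.
verdict: not equivalent; witness: a=-2, b=0


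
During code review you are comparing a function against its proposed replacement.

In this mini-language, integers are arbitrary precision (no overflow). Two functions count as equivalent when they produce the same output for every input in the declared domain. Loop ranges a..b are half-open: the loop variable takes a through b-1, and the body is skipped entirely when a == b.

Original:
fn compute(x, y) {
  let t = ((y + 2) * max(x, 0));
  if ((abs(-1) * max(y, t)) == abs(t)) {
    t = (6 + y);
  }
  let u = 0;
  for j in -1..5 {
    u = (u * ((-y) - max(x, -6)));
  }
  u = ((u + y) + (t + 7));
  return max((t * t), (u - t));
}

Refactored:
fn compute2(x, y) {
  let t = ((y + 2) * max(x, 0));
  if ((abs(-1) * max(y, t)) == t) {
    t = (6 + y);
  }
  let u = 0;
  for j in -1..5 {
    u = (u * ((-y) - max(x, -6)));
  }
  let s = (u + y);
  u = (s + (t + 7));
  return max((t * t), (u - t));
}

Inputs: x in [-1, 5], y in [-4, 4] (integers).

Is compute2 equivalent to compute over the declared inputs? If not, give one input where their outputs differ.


Take x=1, y=-3.
compute: t=-1, then ((abs(-1) * max(y, t)) == abs(t)) is false, then u=0, then (j=-1), then u=0, then (j=0), then u=0, then (j=1), then u=0, then (j=2), then u=0, then (j=3), then u=0, then (j=4), then u=0, then u=3, then returns 4
compute2: t=-1, then ((abs(-1) * max(y, t)) == t) is true, then t=3, then u=0, then (j=-1), then u=0, then (j=0), then u=0, then (j=1), then u=0, then (j=2), then u=0, then (j=3), then u=0, then (j=4), then u=0, then s=-3, then u=7, then returns 9
4 != 9, so the rewrite changes behavior.
verdict: not equivalent; witness: x=1, y=-3
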